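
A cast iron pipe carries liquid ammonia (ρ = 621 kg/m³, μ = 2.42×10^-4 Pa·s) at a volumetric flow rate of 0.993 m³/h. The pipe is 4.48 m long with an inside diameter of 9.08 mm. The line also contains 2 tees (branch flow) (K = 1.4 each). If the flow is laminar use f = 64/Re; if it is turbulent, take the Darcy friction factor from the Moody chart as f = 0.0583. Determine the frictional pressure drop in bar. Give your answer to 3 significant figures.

ΔP ≈ 1.78 bar

Q = 0.993 m³/h = 0.993/3600 = 0.0002758 m³/s.
Cross-sectional area A = πD²/4 = π(0.00908)²/4 = 6.475e-05 m²; mean velocity V = Q/A = 0.0002758/6.475e-05 = 4.26 m/s.
Reynolds number Re = ρVD/μ = 621 · 4.26 · 0.00908 / 0.000242 = 9.925e+04.
Re > 4000 → turbulent; use the Moody-chart value f = 0.0583.
Total minor-loss coefficient ΣK = 2·1.4 = 2.8.
ΔP = [f·L/D + ΣK]·(ρV²/2) = [0.0583·4.48/0.00908 + 2.8]·(621·4.26²/2) = [28.76 + 2.8]·5634 = 1.778e+05 Pa.
ΔP = 1.778e+05 Pa = 1.78 bar.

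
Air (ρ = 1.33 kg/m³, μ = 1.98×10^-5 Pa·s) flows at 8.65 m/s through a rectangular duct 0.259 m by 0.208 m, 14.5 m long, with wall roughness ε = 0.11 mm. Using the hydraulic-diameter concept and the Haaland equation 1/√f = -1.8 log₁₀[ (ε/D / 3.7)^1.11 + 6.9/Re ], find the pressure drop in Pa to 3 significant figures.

Hydraulic diameter D_h = 4A/P = 4·(0.259·0.208)/(2·(0.259+0.208)) = 0.2155/0.934 = 0.2307 m.
Re = ρVD_h/μ = 1.33·8.65·0.2307/1.98e-05 = 1.341e+05.
ε/D_h = 0.00011/0.2307 = 0.000477; Haaland gives 1/√f = -1.8 log₁₀[4.81e-05+5.15e-05] = 7.203, so f = 0.01927.
ΔP = f(L/D_h)(ρV²/2) = 0.01927·14.5/0.2307·49.76 = 60.27 Pa.

ΔP ≈ 60.3 Pa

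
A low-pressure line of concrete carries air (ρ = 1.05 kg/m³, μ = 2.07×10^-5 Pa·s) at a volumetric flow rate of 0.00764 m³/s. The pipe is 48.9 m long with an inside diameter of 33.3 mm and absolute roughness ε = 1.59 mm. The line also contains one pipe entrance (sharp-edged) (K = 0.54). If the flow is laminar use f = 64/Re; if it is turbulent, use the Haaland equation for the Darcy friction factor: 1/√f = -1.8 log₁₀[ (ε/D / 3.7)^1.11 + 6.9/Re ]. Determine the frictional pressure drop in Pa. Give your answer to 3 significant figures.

ΔP ≈ 4280 Pa

Cross-sectional area A = πD²/4 = π(0.0333)²/4 = 0.0008709 m²; mean velocity V = Q/A = 0.00764/0.0008709 = 8.772 m/s.
Reynolds number Re = ρVD/μ = 1.05 · 8.772 · 0.0333 / 2.07e-05 = 1.482e+04.
Re > 4000 → turbulent. Relative roughness ε/D = 0.00159/0.0333 = 0.0477. Haaland: 1/√f = -1.8 log₁₀[(0.0477/3.7)^1.11 + 6.9/1.482e+04] = -1.8 log₁₀[0.008 + 0.000466] = 3.73, so f = 0.07186.
Total minor-loss coefficient ΣK = 1·0.54 = 0.54.
ΔP = [f·L/D + ΣK]·(ρV²/2) = [0.07186·48.9/0.0333 + 0.54]·(1.05·8.772²/2) = [105.5 + 0.54]·40.4 = 4285 Pa.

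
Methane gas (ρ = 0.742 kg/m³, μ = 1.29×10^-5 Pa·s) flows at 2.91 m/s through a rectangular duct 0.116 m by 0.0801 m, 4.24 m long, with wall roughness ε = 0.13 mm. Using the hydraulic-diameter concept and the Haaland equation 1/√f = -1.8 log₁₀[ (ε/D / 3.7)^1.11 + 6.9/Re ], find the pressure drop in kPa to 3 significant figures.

ΔP ≈ 0.00416 kPa

Hydraulic diameter D_h = 4A/P = 4·(0.116·0.0801)/(2·(0.116+0.0801)) = 0.03717/0.3922 = 0.09476 m.
Re = ρVD_h/μ = 0.742·2.91·0.09476/1.29e-05 = 1.586e+04.
ε/D_h = 0.00013/0.09476 = 0.00137; Haaland gives 1/√f = -1.8 log₁₀[0.000155+0.000435] = 5.812, so f = 0.02961.
ΔP = f(L/D_h)(ρV²/2) = 0.02961·4.24/0.09476·3.142 = 4.162 Pa.
ΔP = 0.00416 kPa.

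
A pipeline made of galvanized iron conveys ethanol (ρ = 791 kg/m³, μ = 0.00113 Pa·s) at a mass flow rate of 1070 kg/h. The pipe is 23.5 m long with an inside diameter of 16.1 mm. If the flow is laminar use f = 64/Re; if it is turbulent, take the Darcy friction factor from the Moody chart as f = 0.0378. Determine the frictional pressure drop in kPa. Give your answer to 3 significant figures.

ΔP ≈ 74.3 kPa

ṁ = 1070 kg/h = 1070/3600 = 0.2972 kg/s.
A = πD²/4 = π(0.0161)²/4 = 0.0002036 m²; mean velocity V = ṁ/(ρA) = 0.2972/(791 · 0.0002036) = 1.846 m/s.
Reynolds number Re = ρVD/μ = 791 · 1.846 · 0.0161 / 0.00113 = 2.08e+04.
Re > 4000 → turbulent; use the Moody-chart value f = 0.0378.
Darcy-Weisbach: ΔP = f(L/D)(ρV²/2) = 0.0378·(23.5/0.0161)·(791·1.846²/2) = 0.0378·1460·1347 = 7.434e+04 Pa.
ΔP = 7.434e+04 Pa = 74.3 kPa.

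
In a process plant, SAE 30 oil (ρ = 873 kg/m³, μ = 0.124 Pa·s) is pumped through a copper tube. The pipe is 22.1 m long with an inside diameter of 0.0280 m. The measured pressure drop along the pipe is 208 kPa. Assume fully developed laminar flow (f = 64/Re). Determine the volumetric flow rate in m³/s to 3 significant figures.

For laminar flow, f = 64/Re with Re = ρVD/μ, so Darcy-Weisbach reduces to ΔP = 32μLV/D². Solving for V: V = ΔP·D²/(32μL) = 2.08e+05·(0.028)²/(32·0.124·22.1) = 1.86 m/s.
Check: Re = ρVD/μ = 873·1.86·0.028/0.124 = 366.6 < 2300, so the laminar assumption holds.
Q = V·A = 1.86·(π/4·0.028²) = 0.001145 m³/s = 0.00115 m³/s.

Q ≈ 0.00115 m³/s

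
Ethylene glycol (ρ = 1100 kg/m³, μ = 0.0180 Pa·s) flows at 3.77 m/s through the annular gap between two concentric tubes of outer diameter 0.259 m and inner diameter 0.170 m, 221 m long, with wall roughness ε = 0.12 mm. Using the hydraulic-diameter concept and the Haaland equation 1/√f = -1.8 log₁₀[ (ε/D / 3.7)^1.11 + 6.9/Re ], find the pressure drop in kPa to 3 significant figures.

ΔP ≈ 547 kPa

Hydraulic diameter D_h = 4A/P = D_o - D_i = 0.259 - 0.17 = 0.089 m.
Re = ρVD_h/μ = 1100·3.77·0.089/0.018 = 2.05e+04.
ε/D_h = 0.00012/0.089 = 0.00135; Haaland gives 1/√f = -1.8 log₁₀[0.000153+0.000337] = 5.959, so f = 0.02816.
ΔP = f(L/D_h)(ρV²/2) = 0.02816·221/0.089·7817 = 5.466e+05 Pa.
ΔP = 547 kPa.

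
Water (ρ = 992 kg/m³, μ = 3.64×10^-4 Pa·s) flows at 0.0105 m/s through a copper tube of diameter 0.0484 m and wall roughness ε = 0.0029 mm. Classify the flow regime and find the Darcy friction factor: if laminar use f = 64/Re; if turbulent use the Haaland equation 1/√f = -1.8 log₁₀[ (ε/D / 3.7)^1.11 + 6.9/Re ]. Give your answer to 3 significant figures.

f ≈ 0.0462

Re = ρVD/μ = 992·0.0105·0.0484/0.000364 = 1385.
Re < 2300 → laminar, so f = 64/Re = 0.04621 (roughness is irrelevant in laminar flow).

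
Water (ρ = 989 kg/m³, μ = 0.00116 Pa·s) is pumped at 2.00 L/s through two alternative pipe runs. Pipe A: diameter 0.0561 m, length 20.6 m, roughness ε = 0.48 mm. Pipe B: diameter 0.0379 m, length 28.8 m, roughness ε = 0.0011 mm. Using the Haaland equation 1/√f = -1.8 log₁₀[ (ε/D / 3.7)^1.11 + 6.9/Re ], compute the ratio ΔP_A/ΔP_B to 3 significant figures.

ΔP_A/ΔP_B ≈ 0.188

Pipe A: V = Q/A = 0.002/0.002472 = 0.8091 m/s; Re = 3.87e+04; ε/D = 0.00856; Haaland → f = 0.0376; ΔP_A = f(L/D)(ρV²/2) = 4470 Pa.
Pipe B: V = Q/A = 0.002/0.001128 = 1.773 m/s; Re = 5.728e+04; ε/D = 2.9e-05; Haaland → f = 0.02017; ΔP_B = f(L/D)(ρV²/2) = 2.382e+04 Pa.
ΔP_A/ΔP_B = 4470/2.382e+04 = 0.188.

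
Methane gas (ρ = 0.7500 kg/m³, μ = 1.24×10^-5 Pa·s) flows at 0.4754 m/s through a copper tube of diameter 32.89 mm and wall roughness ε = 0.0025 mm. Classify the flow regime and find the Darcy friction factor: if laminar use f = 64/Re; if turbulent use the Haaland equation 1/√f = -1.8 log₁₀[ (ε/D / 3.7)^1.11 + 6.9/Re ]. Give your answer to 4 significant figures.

Re = ρVD/μ = 0.75·0.4754·0.03289/1.24e-05 = 945.7.
Re < 2300 → laminar, so f = 64/Re = 0.06767 (roughness is irrelevant in laminar flow).

f ≈ 0.06767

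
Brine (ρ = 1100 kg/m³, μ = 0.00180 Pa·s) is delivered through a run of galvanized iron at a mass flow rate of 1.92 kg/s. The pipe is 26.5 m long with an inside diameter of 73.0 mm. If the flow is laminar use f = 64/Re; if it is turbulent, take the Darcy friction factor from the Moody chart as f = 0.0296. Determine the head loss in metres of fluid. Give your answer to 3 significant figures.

h_f ≈ 0.0952 m

A = πD²/4 = π(0.073)²/4 = 0.004185 m²; mean velocity V = ṁ/(ρA) = 1.92/(1100 · 0.004185) = 0.417 m/s.
Reynolds number Re = ρVD/μ = 1100 · 0.417 · 0.073 / 0.0018 = 1.86e+04.
Re > 4000 → turbulent; use the Moody-chart value f = 0.0296.
Darcy-Weisbach: ΔP = f(L/D)(ρV²/2) = 0.0296·(26.5/0.073)·(1100·0.417²/2) = 0.0296·363·95.66 = 1028 Pa.
Head loss h_f = ΔP/(ρg) = 1028/(1100·9.81) = 0.0952 m.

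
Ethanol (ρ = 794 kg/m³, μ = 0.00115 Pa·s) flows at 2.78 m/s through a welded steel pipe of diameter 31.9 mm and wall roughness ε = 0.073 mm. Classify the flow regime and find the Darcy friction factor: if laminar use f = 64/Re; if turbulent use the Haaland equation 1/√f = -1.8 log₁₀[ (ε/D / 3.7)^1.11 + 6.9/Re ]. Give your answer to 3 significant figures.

f ≈ 0.0265

Re = ρVD/μ = 794·2.78·0.0319/0.00115 = 6.123e+04.
Re > 4000 → turbulent. ε/D = 7.3e-05/0.0319 = 0.00229; Haaland: 1/√f = -1.8 log₁₀[0.000274 + 0.000113] = 6.142, so f = 0.02651.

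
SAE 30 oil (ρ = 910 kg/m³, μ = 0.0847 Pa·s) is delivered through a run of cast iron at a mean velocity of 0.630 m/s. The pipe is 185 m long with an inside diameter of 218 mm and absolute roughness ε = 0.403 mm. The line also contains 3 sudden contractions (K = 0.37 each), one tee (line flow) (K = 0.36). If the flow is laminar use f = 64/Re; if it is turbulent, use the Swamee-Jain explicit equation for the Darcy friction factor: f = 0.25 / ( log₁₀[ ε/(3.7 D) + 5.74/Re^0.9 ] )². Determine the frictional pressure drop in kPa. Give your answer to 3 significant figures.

ΔP ≈ 6.91 kPa

Reynolds number Re = ρVD/μ = 910 · 0.63 · 0.218 / 0.0847 = 1476.
Re < 2300 → laminar flow, so f = 64/Re = 64/1476 = 0.04337 (the turbulent correlation is not needed).
Total minor-loss coefficient ΣK = 3·0.37 + 1·0.36 = 1.47.
ΔP = [f·L/D + ΣK]·(ρV²/2) = [0.04337·185/0.218 + 1.47]·(910·0.63²/2) = [36.81 + 1.47]·180.6 = 6913 Pa.
ΔP = 6913 Pa = 6.91 kPa.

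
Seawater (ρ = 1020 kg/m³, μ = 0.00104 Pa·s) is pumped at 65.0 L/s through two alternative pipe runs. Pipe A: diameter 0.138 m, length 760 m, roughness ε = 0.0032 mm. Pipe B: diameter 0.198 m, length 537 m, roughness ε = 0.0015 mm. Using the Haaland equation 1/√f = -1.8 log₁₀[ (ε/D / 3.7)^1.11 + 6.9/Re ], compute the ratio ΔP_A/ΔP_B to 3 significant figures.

Pipe A: V = Q/A = 0.065/0.01496 = 4.346 m/s; Re = 5.882e+05; ε/D = 2.32e-05; Haaland → f = 0.013; ΔP_A = f(L/D)(ρV²/2) = 6.896e+05 Pa.
Pipe B: V = Q/A = 0.065/0.03079 = 2.111 m/s; Re = 4.099e+05; ε/D = 7.58e-06; Haaland → f = 0.01361; ΔP_B = f(L/D)(ρV²/2) = 8.391e+04 Pa.
ΔP_A/ΔP_B = 6.896e+05/8.391e+04 = 8.22.

ΔP_A/ΔP_B ≈ 8.22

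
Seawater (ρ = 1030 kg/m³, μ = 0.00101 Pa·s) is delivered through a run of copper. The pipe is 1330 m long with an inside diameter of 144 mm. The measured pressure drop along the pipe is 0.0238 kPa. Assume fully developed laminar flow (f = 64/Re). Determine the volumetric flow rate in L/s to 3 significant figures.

Q ≈ 0.187 L/s

For laminar flow, f = 64/Re with Re = ρVD/μ, so Darcy-Weisbach reduces to ΔP = 32μLV/D². Solving for V: V = ΔP·D²/(32μL) = 23.8·(0.144)²/(32·0.00101·1330) = 0.01148 m/s.
Check: Re = ρVD/μ = 1030·0.01148·0.144/0.00101 = 1686 < 2300, so the laminar assumption holds.
Q = V·A = 0.01148·(π/4·0.144²) = 0.000187 m³/s = 0.187 L/s.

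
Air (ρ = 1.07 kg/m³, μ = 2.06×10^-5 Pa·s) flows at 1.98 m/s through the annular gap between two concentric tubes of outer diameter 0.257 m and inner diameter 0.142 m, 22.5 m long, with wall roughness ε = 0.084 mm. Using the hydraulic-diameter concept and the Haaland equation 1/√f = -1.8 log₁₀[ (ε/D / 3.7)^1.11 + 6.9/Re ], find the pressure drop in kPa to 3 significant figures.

ΔP ≈ 0.0125 kPa

Hydraulic diameter D_h = 4A/P = D_o - D_i = 0.257 - 0.142 = 0.115 m.
Re = ρVD_h/μ = 1.07·1.98·0.115/2.06e-05 = 1.183e+04.
ε/D_h = 8.4e-05/0.115 = 0.00073; Haaland gives 1/√f = -1.8 log₁₀[7.72e-05+0.000583] = 5.724, so f = 0.03052.
ΔP = f(L/D_h)(ρV²/2) = 0.03052·22.5/0.115·2.097 = 12.52 Pa.
ΔP = 0.0125 kPa.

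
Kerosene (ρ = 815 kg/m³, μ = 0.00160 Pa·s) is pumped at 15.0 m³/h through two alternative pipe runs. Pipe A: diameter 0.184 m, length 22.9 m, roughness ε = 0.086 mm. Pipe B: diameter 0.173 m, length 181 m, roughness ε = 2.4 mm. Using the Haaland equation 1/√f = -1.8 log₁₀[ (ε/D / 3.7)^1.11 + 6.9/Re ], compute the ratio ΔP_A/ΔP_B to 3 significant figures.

Pipe A: V = Q/A = 0.004167/0.02659 = 0.1567 m/s; Re = 1.469e+04; ε/D = 0.000467; Haaland → f = 0.02857; ΔP_A = f(L/D)(ρV²/2) = 35.58 Pa.
Pipe B: V = Q/A = 0.004167/0.02351 = 0.1773 m/s; Re = 1.562e+04; ε/D = 0.0139; Haaland → f = 0.0454; ΔP_B = f(L/D)(ρV²/2) = 608.2 Pa.
ΔP_A/ΔP_B = 35.58/608.2 = 0.0585.

ΔP_A/ΔP_B ≈ 0.0585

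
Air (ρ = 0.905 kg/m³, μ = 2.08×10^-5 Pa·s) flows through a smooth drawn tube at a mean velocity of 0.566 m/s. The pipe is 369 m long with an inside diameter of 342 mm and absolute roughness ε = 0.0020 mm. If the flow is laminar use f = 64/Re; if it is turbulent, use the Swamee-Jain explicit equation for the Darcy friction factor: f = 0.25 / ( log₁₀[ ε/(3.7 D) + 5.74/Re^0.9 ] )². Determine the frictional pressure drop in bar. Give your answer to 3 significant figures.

Reynolds number Re = ρVD/μ = 0.905 · 0.566 · 0.342 / 2.08e-05 = 8422.
Re > 4000 → turbulent. Relative roughness ε/D = 2e-06/0.342 = 5.85e-06. Swamee-Jain: f = 0.25/(log₁₀[5.85e-06/3.7 + 5.74/8422^0.9])² = 0.25/(log₁₀[1.58e-06 + 0.00168])² = 0.25/(-2.774)² = 0.0325.
Darcy-Weisbach: ΔP = f(L/D)(ρV²/2) = 0.0325·(369/0.342)·(0.905·0.566²/2) = 0.0325·1079·0.145 = 5.083 Pa.
ΔP = 5.083 Pa = 5.08×10^-5 bar.

ΔP ≈ 5.08×10^-5 bar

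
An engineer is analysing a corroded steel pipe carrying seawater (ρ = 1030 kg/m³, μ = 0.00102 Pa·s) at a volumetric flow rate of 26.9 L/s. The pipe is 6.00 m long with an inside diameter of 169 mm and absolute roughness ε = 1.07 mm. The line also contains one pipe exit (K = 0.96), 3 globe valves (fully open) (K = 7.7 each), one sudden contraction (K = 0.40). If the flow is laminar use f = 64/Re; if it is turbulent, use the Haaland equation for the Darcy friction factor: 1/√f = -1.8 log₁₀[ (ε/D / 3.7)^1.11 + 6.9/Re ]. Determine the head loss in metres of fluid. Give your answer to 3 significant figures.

Q = 26.9 L/s = 26.9/1000 = 0.0269 m³/s.
Cross-sectional area A = πD²/4 = π(0.169)²/4 = 0.02243 m²; mean velocity V = Q/A = 0.0269/0.02243 = 1.199 m/s.
Reynolds number Re = ρVD/μ = 1030 · 1.199 · 0.169 / 0.00102 = 2.047e+05.
Re > 4000 → turbulent. Relative roughness ε/D = 0.00107/0.169 = 0.00633. Haaland: 1/√f = -1.8 log₁₀[(0.00633/3.7)^1.11 + 6.9/2.047e+05] = -1.8 log₁₀[0.000849 + 3.37e-05] = 5.497, so f = 0.03309.
Total minor-loss coefficient ΣK = 1·0.96 + 3·7.7 + 1·0.4 = 24.5.
ΔP = [f·L/D + ΣK]·(ρV²/2) = [0.03309·6/0.169 + 24.5]·(1030·1.199²/2) = [1.175 + 24.5]·740.6 = 1.899e+04 Pa.
Head loss h_f = ΔP/(ρg) = 1.899e+04/(1030·9.81) = 1.88 m.

h_f ≈ 1.88 m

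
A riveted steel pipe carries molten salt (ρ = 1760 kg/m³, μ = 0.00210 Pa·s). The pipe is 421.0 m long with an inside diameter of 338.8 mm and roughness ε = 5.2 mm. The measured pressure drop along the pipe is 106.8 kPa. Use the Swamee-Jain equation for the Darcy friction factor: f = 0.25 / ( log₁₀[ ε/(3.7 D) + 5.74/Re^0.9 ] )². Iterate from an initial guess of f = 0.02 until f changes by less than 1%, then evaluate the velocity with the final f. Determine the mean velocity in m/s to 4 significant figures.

Rearranging Darcy-Weisbach: V = √(2·ΔP·D/(f·L·ρ)). With ε/D = 0.0052/0.3388 = 0.0153, iterate starting from f = 0.02:
  f = 0.02 → V = √(2·1.068e+05·0.3388/(0.02·421·1760)) = 2.21 m/s; Re = ρVD/μ = 6.275e+05; f → 0.04419
  f = 0.04419 → V = 1.487 m/s; Re = 4.221e+05; f → 0.04425
Converged (Δf/f < 1%). With the final f = 0.04425: V = √(2·1.068e+05·0.3388/(0.04425·421·1760)) = 1.486 m/s.

V ≈ 1.486 m/s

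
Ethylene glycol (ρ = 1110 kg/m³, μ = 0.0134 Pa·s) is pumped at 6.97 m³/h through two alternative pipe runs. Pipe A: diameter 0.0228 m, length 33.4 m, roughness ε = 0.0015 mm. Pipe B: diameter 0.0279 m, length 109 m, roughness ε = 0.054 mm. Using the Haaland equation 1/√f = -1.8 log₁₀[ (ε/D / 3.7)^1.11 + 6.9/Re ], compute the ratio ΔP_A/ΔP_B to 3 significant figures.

Pipe A: V = Q/A = 0.001936/0.0004083 = 4.742 m/s; Re = 8956; ε/D = 6.58e-05; Haaland → f = 0.0319; ΔP_A = f(L/D)(ρV²/2) = 5.833e+05 Pa.
Pipe B: V = Q/A = 0.001936/0.0006114 = 3.167 m/s; Re = 7319; ε/D = 0.00194; Haaland → f = 0.03591; ΔP_B = f(L/D)(ρV²/2) = 7.81e+05 Pa.
ΔP_A/ΔP_B = 5.833e+05/7.81e+05 = 0.747.

ΔP_A/ΔP_B ≈ 0.747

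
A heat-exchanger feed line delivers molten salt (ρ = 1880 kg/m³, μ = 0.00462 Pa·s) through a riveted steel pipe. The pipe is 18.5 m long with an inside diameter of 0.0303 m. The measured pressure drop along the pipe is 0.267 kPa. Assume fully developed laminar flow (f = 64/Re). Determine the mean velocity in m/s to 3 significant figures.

For laminar flow, f = 64/Re with Re = ρVD/μ, so Darcy-Weisbach reduces to ΔP = 32μLV/D². Solving for V: V = ΔP·D²/(32μL) = 267·(0.0303)²/(32·0.00462·18.5) = 0.08963 m/s.
Check: Re = ρVD/μ = 1880·0.08963·0.0303/0.00462 = 1105 < 2300, so the laminar assumption holds.

V ≈ 0.0896 m/s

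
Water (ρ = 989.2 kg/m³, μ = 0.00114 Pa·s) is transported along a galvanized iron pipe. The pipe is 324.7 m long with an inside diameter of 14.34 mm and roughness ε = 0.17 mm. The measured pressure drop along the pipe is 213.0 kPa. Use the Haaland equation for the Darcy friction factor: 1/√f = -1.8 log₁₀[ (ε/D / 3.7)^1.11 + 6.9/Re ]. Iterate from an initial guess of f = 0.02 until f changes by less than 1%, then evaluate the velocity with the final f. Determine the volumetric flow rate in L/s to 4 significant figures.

Rearranging Darcy-Weisbach: V = √(2·ΔP·D/(f·L·ρ)). With ε/D = 0.00017/0.01434 = 0.0119, iterate starting from f = 0.02:
  f = 0.02 → V = √(2·2.13e+05·0.01434/(0.02·324.7·989.2)) = 0.9752 m/s; Re = ρVD/μ = 1.213e+04; f → 0.04416
  f = 0.04416 → V = 0.6562 m/s; Re = 8166; f → 0.04588
  f = 0.04588 → V = 0.6439 m/s; Re = 8012; f → 0.04598
Converged (Δf/f < 1%). With the final f = 0.04598: V = √(2·2.13e+05·0.01434/(0.04598·324.7·989.2)) = 0.6432 m/s.
Q = V·A = 0.6432·(π/4·0.01434²) = 0.0001039 m³/s = 0.1039 L/s.

Q ≈ 0.1039 L/s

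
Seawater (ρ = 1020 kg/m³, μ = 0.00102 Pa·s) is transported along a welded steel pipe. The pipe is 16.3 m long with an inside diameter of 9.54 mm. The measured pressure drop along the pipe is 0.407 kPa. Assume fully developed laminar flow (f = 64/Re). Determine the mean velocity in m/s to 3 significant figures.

V ≈ 0.0696 m/s

For laminar flow, f = 64/Re with Re = ρVD/μ, so Darcy-Weisbach reduces to ΔP = 32μLV/D². Solving for V: V = ΔP·D²/(32μL) = 407·(0.00954)²/(32·0.00102·16.3) = 0.06962 m/s.
Check: Re = ρVD/μ = 1020·0.06962·0.00954/0.00102 = 664.2 < 2300, so the laminar assumption holds.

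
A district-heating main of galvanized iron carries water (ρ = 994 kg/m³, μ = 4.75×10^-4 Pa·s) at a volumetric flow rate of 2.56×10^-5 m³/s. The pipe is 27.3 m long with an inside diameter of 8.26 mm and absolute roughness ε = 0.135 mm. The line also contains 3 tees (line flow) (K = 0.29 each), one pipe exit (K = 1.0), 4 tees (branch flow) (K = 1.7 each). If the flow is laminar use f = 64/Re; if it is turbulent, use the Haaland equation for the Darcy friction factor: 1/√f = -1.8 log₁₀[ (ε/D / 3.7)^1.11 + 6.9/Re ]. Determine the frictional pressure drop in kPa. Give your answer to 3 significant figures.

ΔP ≈ 19.7 kPa

Cross-sectional area A = πD²/4 = π(0.00826)²/4 = 5.359e-05 m²; mean velocity V = Q/A = 2.56e-05/5.359e-05 = 0.4777 m/s.
Reynolds number Re = ρVD/μ = 994 · 0.4777 · 0.00826 / 0.000475 = 8258.
Re > 4000 → turbulent. Relative roughness ε/D = 0.000135/0.00826 = 0.0163. Haaland: 1/√f = -1.8 log₁₀[(0.0163/3.7)^1.11 + 6.9/8258] = -1.8 log₁₀[0.00243 + 0.000836] = 4.474, so f = 0.04995.
Total minor-loss coefficient ΣK = 3·0.29 + 1·1 + 4·1.7 = 8.67.
ΔP = [f·L/D + ΣK]·(ρV²/2) = [0.04995·27.3/0.00826 + 8.67]·(994·0.4777²/2) = [165.1 + 8.67]·113.4 = 1.971e+04 Pa.
ΔP = 1.971e+04 Pa = 19.7 kPa.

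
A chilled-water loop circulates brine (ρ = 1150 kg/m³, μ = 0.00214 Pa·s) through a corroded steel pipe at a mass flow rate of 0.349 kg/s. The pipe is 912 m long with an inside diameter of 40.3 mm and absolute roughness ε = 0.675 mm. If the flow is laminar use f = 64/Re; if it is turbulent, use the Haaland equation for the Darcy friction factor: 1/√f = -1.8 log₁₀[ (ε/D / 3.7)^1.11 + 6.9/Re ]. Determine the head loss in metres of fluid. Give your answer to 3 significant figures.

A = πD²/4 = π(0.0403)²/4 = 0.001276 m²; mean velocity V = ṁ/(ρA) = 0.349/(1150 · 0.001276) = 0.2379 m/s.
Reynolds number Re = ρVD/μ = 1150 · 0.2379 · 0.0403 / 0.00214 = 5152.
Re > 4000 → turbulent. Relative roughness ε/D = 0.000675/0.0403 = 0.0167. Haaland: 1/√f = -1.8 log₁₀[(0.0167/3.7)^1.11 + 6.9/5152] = -1.8 log₁₀[0.0025 + 0.00134] = 4.348, so f = 0.05289.
Darcy-Weisbach: ΔP = f(L/D)(ρV²/2) = 0.05289·(912/0.0403)·(1150·0.2379²/2) = 0.05289·2.263e+04·32.55 = 3.895e+04 Pa.
Head loss h_f = ΔP/(ρg) = 3.895e+04/(1150·9.81) = 3.45 m.

h_f ≈ 3.45 m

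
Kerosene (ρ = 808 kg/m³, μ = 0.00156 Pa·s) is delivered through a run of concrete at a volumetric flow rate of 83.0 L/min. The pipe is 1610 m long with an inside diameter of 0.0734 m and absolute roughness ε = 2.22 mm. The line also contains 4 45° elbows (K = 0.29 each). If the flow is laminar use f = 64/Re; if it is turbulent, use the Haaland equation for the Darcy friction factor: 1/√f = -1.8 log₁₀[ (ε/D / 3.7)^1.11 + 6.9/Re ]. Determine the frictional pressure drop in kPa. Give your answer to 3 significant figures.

ΔP ≈ 56.8 kPa

Q = 83.0 L/min = 83.0/60000 = 0.001383 m³/s.
Cross-sectional area A = πD²/4 = π(0.0734)²/4 = 0.004231 m²; mean velocity V = Q/A = 0.001383/0.004231 = 0.3269 m/s.
Reynolds number Re = ρVD/μ = 808 · 0.3269 · 0.0734 / 0.00156 = 1.243e+04.
Re > 4000 → turbulent. Relative roughness ε/D = 0.00222/0.0734 = 0.0302. Haaland: 1/√f = -1.8 log₁₀[(0.0302/3.7)^1.11 + 6.9/1.243e+04] = -1.8 log₁₀[0.00482 + 0.000555] = 4.086, so f = 0.05991.
Total minor-loss coefficient ΣK = 4·0.29 = 1.16.
ΔP = [f·L/D + ΣK]·(ρV²/2) = [0.05991·1610/0.0734 + 1.16]·(808·0.3269²/2) = [1314 + 1.16]·43.18 = 5.679e+04 Pa.
ΔP = 5.679e+04 Pa = 56.8 kPa.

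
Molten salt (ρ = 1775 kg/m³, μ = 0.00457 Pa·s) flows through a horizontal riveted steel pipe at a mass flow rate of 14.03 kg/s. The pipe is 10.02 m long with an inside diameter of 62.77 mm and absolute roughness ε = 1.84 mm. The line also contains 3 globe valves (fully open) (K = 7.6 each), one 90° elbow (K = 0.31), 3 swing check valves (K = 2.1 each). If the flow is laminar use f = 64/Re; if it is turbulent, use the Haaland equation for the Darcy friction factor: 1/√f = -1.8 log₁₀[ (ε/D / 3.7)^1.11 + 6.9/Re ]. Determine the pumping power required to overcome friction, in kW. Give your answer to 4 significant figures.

A = πD²/4 = π(0.06277)²/4 = 0.003095 m²; mean velocity V = ṁ/(ρA) = 14.03/(1775 · 0.003095) = 2.554 m/s.
Reynolds number Re = ρVD/μ = 1775 · 2.554 · 0.06277 / 0.00457 = 6.227e+04.
Re > 4000 → turbulent. Relative roughness ε/D = 0.00184/0.06277 = 0.0293. Haaland: 1/√f = -1.8 log₁₀[(0.0293/3.7)^1.11 + 6.9/6.227e+04] = -1.8 log₁₀[0.00465 + 0.000111] = 4.18, so f = 0.05724.
Total minor-loss coefficient ΣK = 3·7.6 + 1·0.31 + 3·2.1 = 29.4.
ΔP = [f·L/D + ΣK]·(ρV²/2) = [0.05724·10.02/0.06277 + 29.4]·(1775·2.554²/2) = [9.138 + 29.4]·5790 = 2.232e+05 Pa.
Q = ṁ/ρ = 14.03/1775 = 0.007904 m³/s.
Pumping power P = QΔP = 0.007904·2.232e+05 = 1764.2 W = 1.764 kW.

P ≈ 1.764 kW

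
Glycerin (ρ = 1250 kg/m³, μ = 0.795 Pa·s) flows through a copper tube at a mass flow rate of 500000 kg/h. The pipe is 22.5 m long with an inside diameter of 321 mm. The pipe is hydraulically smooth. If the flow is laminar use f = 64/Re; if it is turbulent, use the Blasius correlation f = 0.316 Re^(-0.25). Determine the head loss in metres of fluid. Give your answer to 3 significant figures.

h_f ≈ 0.622 m

ṁ = 500000 kg/h = 500000/3600 = 138.9 kg/s.
A = πD²/4 = π(0.321)²/4 = 0.08093 m²; mean velocity V = ṁ/(ρA) = 138.9/(1250 · 0.08093) = 1.373 m/s.
Reynolds number Re = ρVD/μ = 1250 · 1.373 · 0.321 / 0.795 = 693.
Re < 2300 → laminar flow, so f = 64/Re = 64/693 = 0.09236 (the turbulent correlation is not needed).
Darcy-Weisbach: ΔP = f(L/D)(ρV²/2) = 0.09236·(22.5/0.321)·(1250·1.373²/2) = 0.09236·70.09·1178 = 7627 Pa.
Head loss h_f = ΔP/(ρg) = 7627/(1250·9.81) = 0.622 m.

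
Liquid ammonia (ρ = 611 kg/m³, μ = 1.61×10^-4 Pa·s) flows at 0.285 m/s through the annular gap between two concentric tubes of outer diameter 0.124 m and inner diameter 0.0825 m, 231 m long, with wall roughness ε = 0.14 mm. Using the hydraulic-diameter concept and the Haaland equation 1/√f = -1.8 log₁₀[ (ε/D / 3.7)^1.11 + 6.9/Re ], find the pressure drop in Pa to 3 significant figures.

ΔP ≈ 4060 Pa

Hydraulic diameter D_h = 4A/P = D_o - D_i = 0.124 - 0.0825 = 0.0415 m.
Re = ρVD_h/μ = 611·0.285·0.0415/0.000161 = 4.489e+04.
ε/D_h = 0.00014/0.0415 = 0.00337; Haaland gives 1/√f = -1.8 log₁₀[0.000422+0.000154] = 5.831, so f = 0.02941.
ΔP = f(L/D_h)(ρV²/2) = 0.02941·231/0.0415·24.81 = 4062 Pa.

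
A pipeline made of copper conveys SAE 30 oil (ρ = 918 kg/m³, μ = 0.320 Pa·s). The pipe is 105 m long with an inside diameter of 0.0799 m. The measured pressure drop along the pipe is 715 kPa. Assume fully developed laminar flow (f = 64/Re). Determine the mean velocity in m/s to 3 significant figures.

V ≈ 4.25 m/s

For laminar flow, f = 64/Re with Re = ρVD/μ, so Darcy-Weisbach reduces to ΔP = 32μLV/D². Solving for V: V = ΔP·D²/(32μL) = 7.15e+05·(0.0799)²/(32·0.32·105) = 4.245 m/s.
Check: Re = ρVD/μ = 918·4.245·0.0799/0.32 = 973.1 < 2300, so the laminar assumption holds.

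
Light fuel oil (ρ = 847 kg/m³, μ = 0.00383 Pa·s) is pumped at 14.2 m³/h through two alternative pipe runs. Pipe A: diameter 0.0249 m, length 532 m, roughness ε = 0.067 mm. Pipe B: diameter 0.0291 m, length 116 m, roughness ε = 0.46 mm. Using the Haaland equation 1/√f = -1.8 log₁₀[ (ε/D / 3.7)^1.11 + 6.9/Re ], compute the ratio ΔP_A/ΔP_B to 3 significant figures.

Pipe A: V = Q/A = 0.003944/0.000487 = 8.1 m/s; Re = 4.46e+04; ε/D = 0.00269; Haaland → f = 0.02807; ΔP_A = f(L/D)(ρV²/2) = 1.666e+07 Pa.
Pipe B: V = Q/A = 0.003944/0.0006651 = 5.931 m/s; Re = 3.817e+04; ε/D = 0.0158; Haaland → f = 0.04574; ΔP_B = f(L/D)(ρV²/2) = 2.716e+06 Pa.
ΔP_A/ΔP_B = 1.666e+07/2.716e+06 = 6.14.

ΔP_A/ΔP_B ≈ 6.14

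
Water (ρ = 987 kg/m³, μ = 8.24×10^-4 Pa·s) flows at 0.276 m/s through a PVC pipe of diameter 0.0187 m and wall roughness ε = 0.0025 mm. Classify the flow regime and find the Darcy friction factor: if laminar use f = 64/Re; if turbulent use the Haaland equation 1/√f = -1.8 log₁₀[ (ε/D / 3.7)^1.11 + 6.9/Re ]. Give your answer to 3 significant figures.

Re = ρVD/μ = 987·0.276·0.0187/0.000824 = 6182.
Re > 4000 → turbulent. ε/D = 2.5e-06/0.0187 = 0.000134; Haaland: 1/√f = -1.8 log₁₀[1.17e-05 + 0.00112] = 5.306, so f = 0.03552.

f ≈ 0.0355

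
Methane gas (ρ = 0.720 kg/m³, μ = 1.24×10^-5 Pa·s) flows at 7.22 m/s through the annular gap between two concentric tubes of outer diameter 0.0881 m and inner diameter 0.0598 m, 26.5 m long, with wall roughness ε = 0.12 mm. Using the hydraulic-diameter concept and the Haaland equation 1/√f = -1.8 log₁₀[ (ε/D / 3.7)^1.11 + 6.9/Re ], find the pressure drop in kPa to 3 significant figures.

Hydraulic diameter D_h = 4A/P = D_o - D_i = 0.0881 - 0.0598 = 0.0283 m.
Re = ρVD_h/μ = 0.72·7.22·0.0283/1.24e-05 = 1.186e+04.
ε/D_h = 0.00012/0.0283 = 0.00424; Haaland gives 1/√f = -1.8 log₁₀[0.000544+0.000582] = 5.307, so f = 0.0355.
ΔP = f(L/D_h)(ρV²/2) = 0.0355·26.5/0.0283·18.77 = 623.8 Pa.
ΔP = 0.624 kPa.

ΔP ≈ 0.624 kPa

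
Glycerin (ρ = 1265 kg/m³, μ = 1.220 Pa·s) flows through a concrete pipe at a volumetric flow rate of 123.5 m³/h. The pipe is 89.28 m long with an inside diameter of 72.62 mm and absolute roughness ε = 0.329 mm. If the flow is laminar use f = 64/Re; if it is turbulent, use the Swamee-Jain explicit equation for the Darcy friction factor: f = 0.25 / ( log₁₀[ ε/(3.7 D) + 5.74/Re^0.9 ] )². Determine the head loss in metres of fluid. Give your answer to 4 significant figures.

Q = 123.5 m³/h = 123.5/3600 = 0.03431 m³/s.
Cross-sectional area A = πD²/4 = π(0.07262)²/4 = 0.004142 m²; mean velocity V = Q/A = 0.03431/0.004142 = 8.283 m/s.
Reynolds number Re = ρVD/μ = 1265 · 8.283 · 0.07262 / 1.22 = 623.7.
Re < 2300 → laminar flow, so f = 64/Re = 64/623.7 = 0.1026 (the turbulent correlation is not needed).
Darcy-Weisbach: ΔP = f(L/D)(ρV²/2) = 0.1026·(89.28/0.07262)·(1265·8.283²/2) = 0.1026·1229·4.339e+04 = 5.474e+06 Pa.
Head loss h_f = ΔP/(ρg) = 5.474e+06/(1265·9.81) = 441.1 m.

h_f ≈ 441.1 m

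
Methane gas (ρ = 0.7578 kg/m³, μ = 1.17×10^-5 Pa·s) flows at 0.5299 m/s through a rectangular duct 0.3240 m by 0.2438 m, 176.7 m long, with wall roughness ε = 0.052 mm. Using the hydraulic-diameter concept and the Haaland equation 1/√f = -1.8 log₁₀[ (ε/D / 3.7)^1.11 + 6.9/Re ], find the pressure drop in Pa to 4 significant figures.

Hydraulic diameter D_h = 4A/P = 4·(0.324·0.2438)/(2·(0.324+0.2438)) = 0.316/1.136 = 0.2782 m.
Re = ρVD_h/μ = 0.7578·0.5299·0.2782/1.17e-05 = 9549.
ε/D_h = 5.2e-05/0.2782 = 0.000187; Haaland gives 1/√f = -1.8 log₁₀[1.7e-05+0.000723] = 5.636, so f = 0.03148.
ΔP = f(L/D_h)(ρV²/2) = 0.03148·176.7/0.2782·0.1064 = 2.127 Pa.

ΔP ≈ 2.127 Pa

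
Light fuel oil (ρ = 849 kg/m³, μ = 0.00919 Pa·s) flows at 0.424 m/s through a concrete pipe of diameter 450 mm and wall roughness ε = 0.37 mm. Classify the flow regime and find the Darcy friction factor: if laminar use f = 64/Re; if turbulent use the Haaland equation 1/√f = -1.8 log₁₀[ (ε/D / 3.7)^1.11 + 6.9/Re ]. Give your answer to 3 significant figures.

Re = ρVD/μ = 849·0.424·0.45/0.00919 = 1.763e+04.
Re > 4000 → turbulent. ε/D = 0.00037/0.45 = 0.000822; Haaland: 1/√f = -1.8 log₁₀[8.81e-05 + 0.000391] = 5.975, so f = 0.02802.

f ≈ 0.0280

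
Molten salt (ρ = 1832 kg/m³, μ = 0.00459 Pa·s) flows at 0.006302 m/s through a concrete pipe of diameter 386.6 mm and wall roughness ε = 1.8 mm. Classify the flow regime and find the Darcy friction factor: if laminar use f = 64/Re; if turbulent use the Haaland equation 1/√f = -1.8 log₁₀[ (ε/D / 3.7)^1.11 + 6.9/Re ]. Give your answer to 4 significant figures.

Re = ρVD/μ = 1832·0.006302·0.3866/0.00459 = 972.4.
Re < 2300 → laminar, so f = 64/Re = 0.06582 (roughness is irrelevant in laminar flow).

f ≈ 0.06582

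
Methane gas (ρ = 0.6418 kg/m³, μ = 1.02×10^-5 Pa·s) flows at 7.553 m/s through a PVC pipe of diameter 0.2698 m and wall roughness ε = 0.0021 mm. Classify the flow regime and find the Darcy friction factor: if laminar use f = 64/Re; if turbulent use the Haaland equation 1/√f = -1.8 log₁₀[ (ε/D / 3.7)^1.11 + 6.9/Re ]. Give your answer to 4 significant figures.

Re = ρVD/μ = 0.6418·7.553·0.2698/1.02e-05 = 1.282e+05.
Re > 4000 → turbulent. ε/D = 2.1e-06/0.2698 = 7.78e-06; Haaland: 1/√f = -1.8 log₁₀[4.99e-07 + 5.38e-05] = 7.677, so f = 0.01697.

f ≈ 0.01697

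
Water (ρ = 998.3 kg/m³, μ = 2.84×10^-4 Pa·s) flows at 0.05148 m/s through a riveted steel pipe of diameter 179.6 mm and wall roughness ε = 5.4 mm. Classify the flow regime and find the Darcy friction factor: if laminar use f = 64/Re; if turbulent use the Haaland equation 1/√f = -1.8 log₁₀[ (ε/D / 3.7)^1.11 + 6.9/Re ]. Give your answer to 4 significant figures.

Re = ρVD/μ = 998.3·0.05148·0.1796/0.000284 = 3.25e+04.
Re > 4000 → turbulent. ε/D = 0.0054/0.1796 = 0.0301; Haaland: 1/√f = -1.8 log₁₀[0.00479 + 0.000212] = 4.142, so f = 0.05828.

f ≈ 0.05828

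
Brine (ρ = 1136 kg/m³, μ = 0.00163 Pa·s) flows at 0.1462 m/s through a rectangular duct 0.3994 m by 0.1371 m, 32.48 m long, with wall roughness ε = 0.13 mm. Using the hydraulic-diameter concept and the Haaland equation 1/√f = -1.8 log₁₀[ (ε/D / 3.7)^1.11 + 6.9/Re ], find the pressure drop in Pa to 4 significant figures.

ΔP ≈ 51.58 Pa

Hydraulic diameter D_h = 4A/P = 4·(0.3994·0.1371)/(2·(0.3994+0.1371)) = 0.219/1.073 = 0.2041 m.
Re = ρVD_h/μ = 1136·0.1462·0.2041/0.00163 = 2.08e+04.
ε/D_h = 0.00013/0.2041 = 0.000637; Haaland gives 1/√f = -1.8 log₁₀[6.63e-05+0.000332] = 6.12, so f = 0.0267.
ΔP = f(L/D_h)(ρV²/2) = 0.0267·32.48/0.2041·12.14 = 51.58 Pa.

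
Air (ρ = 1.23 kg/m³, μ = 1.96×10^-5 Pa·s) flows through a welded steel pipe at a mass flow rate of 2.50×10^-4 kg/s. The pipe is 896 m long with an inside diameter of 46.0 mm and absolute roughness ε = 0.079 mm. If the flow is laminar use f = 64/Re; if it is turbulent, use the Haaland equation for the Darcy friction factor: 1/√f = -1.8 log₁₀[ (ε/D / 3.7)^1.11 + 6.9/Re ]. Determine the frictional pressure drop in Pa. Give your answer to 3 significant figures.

A = πD²/4 = π(0.046)²/4 = 0.001662 m²; mean velocity V = ṁ/(ρA) = 0.00025/(1.23 · 0.001662) = 0.1223 m/s.
Reynolds number Re = ρVD/μ = 1.23 · 0.1223 · 0.046 / 1.96e-05 = 353.1.
Re < 2300 → laminar flow, so f = 64/Re = 64/353.1 = 0.1813 (the turbulent correlation is not needed).
Darcy-Weisbach: ΔP = f(L/D)(ρV²/2) = 0.1813·(896/0.046)·(1.23·0.1223²/2) = 0.1813·1.948e+04·0.009199 = 32.48 Pa.

ΔP ≈ 32.5 Pa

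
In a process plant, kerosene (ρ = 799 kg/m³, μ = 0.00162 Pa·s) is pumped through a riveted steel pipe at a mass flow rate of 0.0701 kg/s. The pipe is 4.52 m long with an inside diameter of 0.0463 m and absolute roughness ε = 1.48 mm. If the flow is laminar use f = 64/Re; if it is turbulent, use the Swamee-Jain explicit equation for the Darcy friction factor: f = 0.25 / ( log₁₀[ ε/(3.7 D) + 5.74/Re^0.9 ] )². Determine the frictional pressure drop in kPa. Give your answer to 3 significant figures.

ΔP ≈ 0.00570 kPa

A = πD²/4 = π(0.0463)²/4 = 0.001684 m²; mean velocity V = ṁ/(ρA) = 0.0701/(799 · 0.001684) = 0.05211 m/s.
Reynolds number Re = ρVD/μ = 799 · 0.05211 · 0.0463 / 0.00162 = 1190.
Re < 2300 → laminar flow, so f = 64/Re = 64/1190 = 0.05378 (the turbulent correlation is not needed).
Darcy-Weisbach: ΔP = f(L/D)(ρV²/2) = 0.05378·(4.52/0.0463)·(799·0.05211²/2) = 0.05378·97.62·1.085 = 5.696 Pa.
ΔP = 5.696 Pa = 0.00570 kPa.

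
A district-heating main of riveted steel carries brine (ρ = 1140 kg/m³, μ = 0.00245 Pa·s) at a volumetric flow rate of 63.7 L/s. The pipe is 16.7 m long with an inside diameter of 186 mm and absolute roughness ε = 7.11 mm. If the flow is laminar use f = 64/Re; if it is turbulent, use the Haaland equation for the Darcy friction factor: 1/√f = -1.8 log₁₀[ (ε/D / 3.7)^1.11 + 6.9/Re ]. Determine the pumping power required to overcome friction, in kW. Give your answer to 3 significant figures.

P ≈ 1.14 kW

Q = 63.7 L/s = 63.7/1000 = 0.0637 m³/s.
Cross-sectional area A = πD²/4 = π(0.186)²/4 = 0.02717 m²; mean velocity V = Q/A = 0.0637/0.02717 = 2.344 m/s.
Reynolds number Re = ρVD/μ = 1140 · 2.344 · 0.186 / 0.00245 = 2.029e+05.
Re > 4000 → turbulent. Relative roughness ε/D = 0.00711/0.186 = 0.0382. Haaland: 1/√f = -1.8 log₁₀[(0.0382/3.7)^1.11 + 6.9/2.029e+05] = -1.8 log₁₀[0.00625 + 3.4e-05] = 3.963, so f = 0.06366.
Darcy-Weisbach: ΔP = f(L/D)(ρV²/2) = 0.06366·(16.7/0.186)·(1140·2.344²/2) = 0.06366·89.78·3133 = 1.79e+04 Pa.
Pumping power P = QΔP = 0.0637·1.79e+04 = 1141 W = 1.14 kW.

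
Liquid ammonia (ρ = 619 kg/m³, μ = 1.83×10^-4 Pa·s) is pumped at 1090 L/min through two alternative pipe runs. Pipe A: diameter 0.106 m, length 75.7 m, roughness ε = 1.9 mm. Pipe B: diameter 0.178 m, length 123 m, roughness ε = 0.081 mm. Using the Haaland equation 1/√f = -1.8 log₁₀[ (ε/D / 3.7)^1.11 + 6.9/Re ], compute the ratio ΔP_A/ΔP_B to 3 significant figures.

ΔP_A/ΔP_B ≈ 22.1

Pipe A: V = Q/A = 0.01817/0.008825 = 2.059 m/s; Re = 7.381e+05; ε/D = 0.0179; Haaland → f = 0.04681; ΔP_A = f(L/D)(ρV²/2) = 4.384e+04 Pa.
Pipe B: V = Q/A = 0.01817/0.02488 = 0.73 m/s; Re = 4.395e+05; ε/D = 0.000455; Haaland → f = 0.0174; ΔP_B = f(L/D)(ρV²/2) = 1983 Pa.
ΔP_A/ΔP_B = 4.384e+04/1983 = 22.1.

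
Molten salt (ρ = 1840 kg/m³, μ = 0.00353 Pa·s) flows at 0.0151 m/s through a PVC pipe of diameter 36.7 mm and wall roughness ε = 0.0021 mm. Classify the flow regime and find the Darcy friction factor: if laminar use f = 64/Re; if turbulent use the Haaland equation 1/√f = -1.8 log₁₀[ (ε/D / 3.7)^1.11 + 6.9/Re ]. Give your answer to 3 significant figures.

f ≈ 0.222

Re = ρVD/μ = 1840·0.0151·0.0367/0.00353 = 288.9.
Re < 2300 → laminar, so f = 64/Re = 0.2216 (roughness is irrelevant in laminar flow).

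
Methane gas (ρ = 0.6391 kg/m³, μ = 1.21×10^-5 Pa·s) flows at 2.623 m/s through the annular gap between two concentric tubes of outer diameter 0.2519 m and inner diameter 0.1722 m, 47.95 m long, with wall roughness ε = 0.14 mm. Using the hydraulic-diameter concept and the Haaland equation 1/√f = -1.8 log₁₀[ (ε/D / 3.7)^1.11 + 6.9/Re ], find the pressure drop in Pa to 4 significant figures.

Hydraulic diameter D_h = 4A/P = D_o - D_i = 0.2519 - 0.1722 = 0.0797 m.
Re = ρVD_h/μ = 0.6391·2.623·0.0797/1.21e-05 = 1.104e+04.
ε/D_h = 0.00014/0.0797 = 0.00176; Haaland gives 1/√f = -1.8 log₁₀[0.000205+0.000625] = 5.546, so f = 0.03251.
ΔP = f(L/D_h)(ρV²/2) = 0.03251·47.95/0.0797·2.199 = 43 Pa.

ΔP ≈ 43.00 Pa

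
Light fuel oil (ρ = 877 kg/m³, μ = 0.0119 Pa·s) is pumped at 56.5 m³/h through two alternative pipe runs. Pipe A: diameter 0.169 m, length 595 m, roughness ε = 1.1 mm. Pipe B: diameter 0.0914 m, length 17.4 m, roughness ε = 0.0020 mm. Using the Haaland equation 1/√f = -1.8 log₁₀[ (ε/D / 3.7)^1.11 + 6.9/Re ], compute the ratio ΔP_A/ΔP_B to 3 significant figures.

Pipe A: V = Q/A = 0.01569/0.02243 = 0.6997 m/s; Re = 8714; ε/D = 0.00651; Haaland → f = 0.03999; ΔP_A = f(L/D)(ρV²/2) = 3.023e+04 Pa.
Pipe B: V = Q/A = 0.01569/0.006561 = 2.392 m/s; Re = 1.611e+04; ε/D = 2.19e-05; Haaland → f = 0.02723; ΔP_B = f(L/D)(ρV²/2) = 1.301e+04 Pa.
ΔP_A/ΔP_B = 3.023e+04/1.301e+04 = 2.32.

ΔP_A/ΔP_B ≈ 2.32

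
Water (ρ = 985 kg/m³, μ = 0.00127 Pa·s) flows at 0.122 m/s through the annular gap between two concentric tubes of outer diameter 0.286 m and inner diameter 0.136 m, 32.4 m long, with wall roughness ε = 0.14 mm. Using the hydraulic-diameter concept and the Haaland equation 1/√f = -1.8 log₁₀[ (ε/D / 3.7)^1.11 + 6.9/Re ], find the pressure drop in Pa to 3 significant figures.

Hydraulic diameter D_h = 4A/P = D_o - D_i = 0.286 - 0.136 = 0.15 m.
Re = ρVD_h/μ = 985·0.122·0.15/0.00127 = 1.419e+04.
ε/D_h = 0.00014/0.15 = 0.000933; Haaland gives 1/√f = -1.8 log₁₀[0.000101+0.000486] = 5.816, so f = 0.02957.
ΔP = f(L/D_h)(ρV²/2) = 0.02957·32.4/0.15·7.33 = 46.81 Pa.

ΔP ≈ 46.8 Pa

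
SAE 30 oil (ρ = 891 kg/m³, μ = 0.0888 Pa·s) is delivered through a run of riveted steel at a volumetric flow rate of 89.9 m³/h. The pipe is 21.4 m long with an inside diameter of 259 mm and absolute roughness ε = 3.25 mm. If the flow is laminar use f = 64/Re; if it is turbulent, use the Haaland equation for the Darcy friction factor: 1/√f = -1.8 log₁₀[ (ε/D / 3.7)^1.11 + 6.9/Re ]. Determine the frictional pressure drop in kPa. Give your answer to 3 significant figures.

ΔP ≈ 0.430 kPa

Q = 89.9 m³/h = 89.9/3600 = 0.02497 m³/s.
Cross-sectional area A = πD²/4 = π(0.259)²/4 = 0.05269 m²; mean velocity V = Q/A = 0.02497/0.05269 = 0.474 m/s.
Reynolds number Re = ρVD/μ = 891 · 0.474 · 0.259 / 0.0888 = 1232.
Re < 2300 → laminar flow, so f = 64/Re = 64/1232 = 0.05196 (the turbulent correlation is not needed).
Darcy-Weisbach: ΔP = f(L/D)(ρV²/2) = 0.05196·(21.4/0.259)·(891·0.474²/2) = 0.05196·82.63·100.1 = 429.7 Pa.
ΔP = 429.7 Pa = 0.430 kPa.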